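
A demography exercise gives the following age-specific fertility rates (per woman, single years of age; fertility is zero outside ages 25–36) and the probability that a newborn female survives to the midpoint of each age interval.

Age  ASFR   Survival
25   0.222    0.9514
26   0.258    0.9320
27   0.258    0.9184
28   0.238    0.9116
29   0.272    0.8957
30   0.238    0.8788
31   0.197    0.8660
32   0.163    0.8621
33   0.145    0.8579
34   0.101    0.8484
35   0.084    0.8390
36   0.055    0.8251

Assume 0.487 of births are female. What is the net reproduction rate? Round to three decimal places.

0.972

Proportion female at birth = 0.487.
Weighting each age-specific rate by interval width and survival:
  25: 1 × 0.222 × 0.9514 = 0.21121
  26: 1 × 0.258 × 0.9320 = 0.24046
  27: 1 × 0.258 × 0.9184 = 0.23695
  28: 1 × 0.238 × 0.9116 = 0.21696
  29: 1 × 0.272 × 0.8957 = 0.24363
  30: 1 × 0.238 × 0.8788 = 0.20915
  31: 1 × 0.197 × 0.8660 = 0.17060
  32: 1 × 0.163 × 0.8621 = 0.14052
  33: 1 × 0.145 × 0.8579 = 0.12440
  34: 1 × 0.101 × 0.8484 = 0.08569
  35: 1 × 0.084 × 0.8390 = 0.07048
  36: 1 × 0.055 × 0.8251 = 0.04538
Sum = 1.99543
NRR = 0.487 × 1.99543 = 0.97177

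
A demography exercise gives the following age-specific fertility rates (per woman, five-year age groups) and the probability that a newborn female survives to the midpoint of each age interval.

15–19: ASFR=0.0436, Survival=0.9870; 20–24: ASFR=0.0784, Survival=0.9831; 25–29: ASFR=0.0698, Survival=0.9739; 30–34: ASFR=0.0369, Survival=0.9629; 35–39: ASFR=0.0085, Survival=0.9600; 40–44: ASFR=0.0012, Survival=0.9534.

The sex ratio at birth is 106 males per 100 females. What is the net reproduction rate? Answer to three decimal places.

Proportion female at birth = 100 / (100 + 106) = 0.48544.
Each age group contributes 5 × ASFR × survival:
  15–19: 5 × 0.0436 × 0.9870 = 0.21517
  20–24: 5 × 0.0784 × 0.9831 = 0.38538
  25–29: 5 × 0.0698 × 0.9739 = 0.33989
  30–34: 5 × 0.0369 × 0.9629 = 0.17766
  35–39: 5 × 0.0085 × 0.9600 = 0.04080
  40–44: 5 × 0.0012 × 0.9534 = 0.00572
Sum = 1.16462
NRR = 0.48544 × 1.16462 = 0.56535
With NRR below 1 the population is below replacement fertility.

0.565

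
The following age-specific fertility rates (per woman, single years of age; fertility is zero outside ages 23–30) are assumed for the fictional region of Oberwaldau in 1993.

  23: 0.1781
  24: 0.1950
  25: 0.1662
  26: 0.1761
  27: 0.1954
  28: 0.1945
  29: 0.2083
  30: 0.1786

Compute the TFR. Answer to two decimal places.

Sum of ASFRs = 0.1781 + 0.1950 + 0.1662 + 0.1761 + 0.1954 + 0.1945 + 0.2083 + 0.1786 = 1.4922
TFR = 1.4922

1.49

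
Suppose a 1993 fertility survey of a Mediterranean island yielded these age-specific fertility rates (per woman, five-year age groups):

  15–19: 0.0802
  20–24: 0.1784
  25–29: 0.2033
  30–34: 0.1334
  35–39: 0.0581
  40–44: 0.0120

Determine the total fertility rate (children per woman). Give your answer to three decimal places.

Sum of ASFRs = 0.0802 + 0.1784 + 0.2033 + 0.1334 + 0.0581 + 0.0120 = 0.6654
TFR = 5 × 0.6654 = 3.327

3.327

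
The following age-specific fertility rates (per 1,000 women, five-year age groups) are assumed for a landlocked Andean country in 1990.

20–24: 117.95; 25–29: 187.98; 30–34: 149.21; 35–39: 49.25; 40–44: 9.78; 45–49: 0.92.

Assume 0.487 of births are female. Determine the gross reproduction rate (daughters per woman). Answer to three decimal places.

Proportion female at birth = 0.487.
Sum of ASFRs = 117.95 + 187.98 + 149.21 + 49.25 + 9.78 + 0.92 = 515.09
TFR = 5 × 515.09 / 1000 = 2.57545
GRR = 0.487 × 2.57545 = 1.25424

1.254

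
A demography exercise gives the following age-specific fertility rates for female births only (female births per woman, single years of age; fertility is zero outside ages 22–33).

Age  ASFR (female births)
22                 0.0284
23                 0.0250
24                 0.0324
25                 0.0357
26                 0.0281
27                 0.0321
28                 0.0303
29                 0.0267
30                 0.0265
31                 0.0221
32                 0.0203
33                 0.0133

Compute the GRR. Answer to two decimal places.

Sum of female ASFRs = 0.0284 + 0.0250 + 0.0324 + 0.0357 + 0.0281 + 0.0321 + 0.0303 + 0.0267 + 0.0265 + 0.0221 + 0.0203 + 0.0133 = 0.3209
GRR = 0.3209

0.32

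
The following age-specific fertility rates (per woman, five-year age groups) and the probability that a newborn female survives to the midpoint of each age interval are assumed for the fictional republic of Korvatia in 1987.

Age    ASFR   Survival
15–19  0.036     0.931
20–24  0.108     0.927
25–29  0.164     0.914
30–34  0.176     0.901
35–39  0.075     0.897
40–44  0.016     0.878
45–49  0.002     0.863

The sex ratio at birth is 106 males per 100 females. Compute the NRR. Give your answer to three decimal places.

Proportion female at birth = 100 / (100 + 106) = 0.48544.
Per-age-group product (5 × ASFR × survival probability):
  15–19: 5 × 0.036 × 0.931 = 0.16758
  20–24: 5 × 0.108 × 0.927 = 0.50058
  25–29: 5 × 0.164 × 0.914 = 0.74948
  30–34: 5 × 0.176 × 0.901 = 0.79288
  35–39: 5 × 0.075 × 0.897 = 0.33638
  40–44: 5 × 0.016 × 0.878 = 0.07024
  45–49: 5 × 0.002 × 0.863 = 0.00863
Sum = 2.62577
NRR = 0.48544 × 2.62577 = 1.27465
NRR > 1, so each generation more than replaces itself.

1.275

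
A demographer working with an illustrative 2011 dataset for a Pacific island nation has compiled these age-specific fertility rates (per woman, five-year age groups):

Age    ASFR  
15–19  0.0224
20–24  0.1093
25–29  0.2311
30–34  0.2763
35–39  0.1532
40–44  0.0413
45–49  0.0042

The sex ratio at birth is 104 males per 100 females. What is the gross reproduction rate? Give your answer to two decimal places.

2.05

Proportion female at birth = 100 / (100 + 104) = 0.49020.
Sum of ASFRs = 0.0224 + 0.1093 + 0.2311 + 0.2763 + 0.1532 + 0.0413 + 0.0042 = 0.8378
TFR = 5 × 0.8378 = 4.189
GRR = 0.49020 × 4.189 = 2.05345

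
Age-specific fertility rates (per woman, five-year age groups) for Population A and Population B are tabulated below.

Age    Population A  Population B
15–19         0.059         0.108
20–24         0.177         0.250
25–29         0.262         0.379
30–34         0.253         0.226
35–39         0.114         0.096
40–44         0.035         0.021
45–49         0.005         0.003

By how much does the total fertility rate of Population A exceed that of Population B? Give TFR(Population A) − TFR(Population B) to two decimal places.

-0.89

Population A:
  Sum of ASFRs = 0.059 + 0.177 + 0.262 + 0.253 + 0.114 + 0.035 + 0.005 = 0.905
  TFR = 5 × 0.905 = 4.525
Population B:
  Sum of ASFRs = 0.108 + 0.250 + 0.379 + 0.226 + 0.096 + 0.021 + 0.003 = 1.083
  TFR = 5 × 1.083 = 5.415
Difference = 4.525 − 5.415 = -0.89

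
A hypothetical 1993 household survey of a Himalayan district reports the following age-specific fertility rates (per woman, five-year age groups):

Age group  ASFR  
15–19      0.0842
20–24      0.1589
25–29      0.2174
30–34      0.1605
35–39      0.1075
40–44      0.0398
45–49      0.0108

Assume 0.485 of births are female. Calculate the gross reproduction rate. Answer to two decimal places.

Proportion female at birth = 0.485.
Sum of ASFRs = 0.0842 + 0.1589 + 0.2174 + 0.1605 + 0.1075 + 0.0398 + 0.0108 = 0.7791
TFR = 5 × 0.7791 = 3.8955
GRR = 0.485 × 3.8955 = 1.88932

1.89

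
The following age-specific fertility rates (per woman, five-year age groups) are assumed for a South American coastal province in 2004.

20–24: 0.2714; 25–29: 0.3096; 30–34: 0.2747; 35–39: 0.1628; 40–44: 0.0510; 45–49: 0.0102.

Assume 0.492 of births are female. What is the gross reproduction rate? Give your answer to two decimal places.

2.66

Proportion female at birth = 0.492.
Sum of ASFRs = 0.2714 + 0.3096 + 0.2747 + 0.1628 + 0.0510 + 0.0102 = 1.0797
TFR = 5 × 1.0797 = 5.3985
GRR = 0.492 × 5.3985 = 2.65606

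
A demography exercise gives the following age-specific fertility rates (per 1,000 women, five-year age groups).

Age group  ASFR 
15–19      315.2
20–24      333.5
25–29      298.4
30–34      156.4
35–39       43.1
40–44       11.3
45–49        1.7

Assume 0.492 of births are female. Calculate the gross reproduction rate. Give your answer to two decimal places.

2.85

Proportion female at birth = 0.492.
Sum of ASFRs = 315.2 + 333.5 + 298.4 + 156.4 + 43.1 + 11.3 + 1.7 = 1159.6
TFR = 5 × 1159.6 / 1000 = 5.798
GRR = 0.492 × 5.798 = 2.85262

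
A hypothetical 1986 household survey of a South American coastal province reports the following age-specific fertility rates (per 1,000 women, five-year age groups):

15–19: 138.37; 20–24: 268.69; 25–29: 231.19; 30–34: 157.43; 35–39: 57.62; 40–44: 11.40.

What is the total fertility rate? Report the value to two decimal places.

Sum of ASFRs = 138.37 + 268.69 + 231.19 + 157.43 + 57.62 + 11.40 = 864.70
TFR = 5 × 864.70 / 1000 = 4.3235

4.32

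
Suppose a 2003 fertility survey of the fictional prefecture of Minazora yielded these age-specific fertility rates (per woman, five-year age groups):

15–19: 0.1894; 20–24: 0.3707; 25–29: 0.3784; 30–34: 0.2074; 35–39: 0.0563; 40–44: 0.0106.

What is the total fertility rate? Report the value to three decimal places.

Sum of ASFRs = 0.1894 + 0.3707 + 0.3784 + 0.2074 + 0.0563 + 0.0106 = 1.2128
TFR = 5 × 1.2128 = 6.064

6.064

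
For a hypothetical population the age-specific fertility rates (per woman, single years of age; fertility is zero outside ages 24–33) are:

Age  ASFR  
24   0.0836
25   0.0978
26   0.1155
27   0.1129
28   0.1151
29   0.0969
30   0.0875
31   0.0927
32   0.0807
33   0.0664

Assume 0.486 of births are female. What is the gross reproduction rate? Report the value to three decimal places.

Proportion female at birth = 0.486.
Sum of ASFRs = 0.0836 + 0.0978 + 0.1155 + 0.1129 + 0.1151 + 0.0969 + 0.0875 + 0.0927 + 0.0807 + 0.0664 = 0.9491
TFR = 0.9491
GRR = 0.486 × 0.9491 = 0.46126

0.461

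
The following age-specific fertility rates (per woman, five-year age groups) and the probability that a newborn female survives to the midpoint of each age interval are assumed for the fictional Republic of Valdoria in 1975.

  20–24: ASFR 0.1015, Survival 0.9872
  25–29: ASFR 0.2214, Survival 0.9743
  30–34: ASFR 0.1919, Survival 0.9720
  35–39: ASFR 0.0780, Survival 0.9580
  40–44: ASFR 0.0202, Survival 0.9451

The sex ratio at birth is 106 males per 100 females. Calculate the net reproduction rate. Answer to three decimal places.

Proportion female at birth = 100 / (100 + 106) = 0.48544.
Per-age-group product (5 × ASFR × survival probability):
  20–24: 5 × 0.1015 × 0.9872 = 0.50100
  25–29: 5 × 0.2214 × 0.9743 = 1.07855
  30–34: 5 × 0.1919 × 0.9720 = 0.93263
  35–39: 5 × 0.0780 × 0.9580 = 0.37362
  40–44: 5 × 0.0202 × 0.9451 = 0.09546
Sum = 2.98126
NRR = 0.48544 × 2.98126 = 1.44722
With NRR above 1 the population is above replacement fertility.

1.447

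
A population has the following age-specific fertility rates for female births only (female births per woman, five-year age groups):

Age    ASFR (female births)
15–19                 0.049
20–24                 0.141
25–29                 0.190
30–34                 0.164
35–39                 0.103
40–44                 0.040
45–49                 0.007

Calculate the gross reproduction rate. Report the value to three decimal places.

3.470

Sum of female ASFRs = 0.049 + 0.141 + 0.190 + 0.164 + 0.103 + 0.040 + 0.007 = 0.694
GRR = 5 × 0.694 = 3.47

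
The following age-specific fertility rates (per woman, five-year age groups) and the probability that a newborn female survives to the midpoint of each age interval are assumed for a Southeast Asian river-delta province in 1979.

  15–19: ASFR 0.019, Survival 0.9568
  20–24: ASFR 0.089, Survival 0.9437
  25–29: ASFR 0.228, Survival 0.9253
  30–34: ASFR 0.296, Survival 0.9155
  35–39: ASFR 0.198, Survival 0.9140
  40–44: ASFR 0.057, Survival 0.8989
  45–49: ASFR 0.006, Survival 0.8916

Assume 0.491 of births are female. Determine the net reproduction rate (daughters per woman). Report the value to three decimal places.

Proportion female at birth = 0.491.
Per-age-group product (5 × ASFR × survival probability):
  15–19: 5 × 0.019 × 0.9568 = 0.09090
  20–24: 5 × 0.089 × 0.9437 = 0.41995
  25–29: 5 × 0.228 × 0.9253 = 1.05484
  30–34: 5 × 0.296 × 0.9155 = 1.35494
  35–39: 5 × 0.198 × 0.9140 = 0.90486
  40–44: 5 × 0.057 × 0.8989 = 0.25619
  45–49: 5 × 0.006 × 0.8916 = 0.02675
Sum = 4.10843
NRR = 0.491 × 4.10843 = 2.01724
An NRR exceeding 1 indicates intrinsic growth under these rates.

2.017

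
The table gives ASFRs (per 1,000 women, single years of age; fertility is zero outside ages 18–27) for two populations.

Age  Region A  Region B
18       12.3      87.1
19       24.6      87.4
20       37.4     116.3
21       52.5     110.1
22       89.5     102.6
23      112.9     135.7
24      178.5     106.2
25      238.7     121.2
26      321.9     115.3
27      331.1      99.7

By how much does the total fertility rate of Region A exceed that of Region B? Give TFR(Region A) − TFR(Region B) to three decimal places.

0.318

Region A:
  Sum of ASFRs = 12.3 + 24.6 + 37.4 + 52.5 + 89.5 + 112.9 + 178.5 + 238.7 + 321.9 + 331.1 = 1399.4
  TFR = 1399.4 / 1000 = 1.3994
Region B:
  Sum of ASFRs = 87.1 + 87.4 + 116.3 + 110.1 + 102.6 + 135.7 + 106.2 + 121.2 + 115.3 + 99.7 = 1081.6
  TFR = 1081.6 / 1000 = 1.0816
Difference = 1.3994 − 1.0816 = 0.3178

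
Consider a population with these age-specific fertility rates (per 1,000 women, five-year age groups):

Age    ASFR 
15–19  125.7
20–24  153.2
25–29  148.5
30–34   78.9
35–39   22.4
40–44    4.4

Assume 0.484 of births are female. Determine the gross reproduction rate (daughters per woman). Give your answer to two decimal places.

1.29

Proportion female at birth = 0.484.
Sum of ASFRs = 125.7 + 153.2 + 148.5 + 78.9 + 22.4 + 4.4 = 533.1
TFR = 5 × 533.1 / 1000 = 2.6655
GRR = 0.484 × 2.6655 = 1.29010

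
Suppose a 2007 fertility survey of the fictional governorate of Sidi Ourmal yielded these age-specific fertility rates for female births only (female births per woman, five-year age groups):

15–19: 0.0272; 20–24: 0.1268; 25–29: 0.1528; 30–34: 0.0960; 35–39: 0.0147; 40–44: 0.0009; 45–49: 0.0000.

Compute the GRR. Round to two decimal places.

Sum of female ASFRs = 0.0272 + 0.1268 + 0.1528 + 0.0960 + 0.0147 + 0.0009 + 0.0000 = 0.4184
GRR = 5 × 0.4184 = 2.092

2.09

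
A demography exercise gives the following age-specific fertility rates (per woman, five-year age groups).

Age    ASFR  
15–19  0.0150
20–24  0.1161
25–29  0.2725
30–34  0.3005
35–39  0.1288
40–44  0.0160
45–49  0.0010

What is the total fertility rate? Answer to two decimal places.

4.25

Sum of ASFRs = 0.0150 + 0.1161 + 0.2725 + 0.3005 + 0.1288 + 0.0160 + 0.0010 = 0.8499
TFR = 5 × 0.8499 = 4.2495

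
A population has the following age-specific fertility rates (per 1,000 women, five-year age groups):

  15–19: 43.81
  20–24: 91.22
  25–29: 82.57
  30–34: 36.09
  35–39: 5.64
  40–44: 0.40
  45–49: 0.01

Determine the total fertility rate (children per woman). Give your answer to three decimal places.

1.299

Sum of ASFRs = 43.81 + 91.22 + 82.57 + 36.09 + 5.64 + 0.40 + 0.01 = 259.74
TFR = 5 × 259.74 / 1000 = 1.2987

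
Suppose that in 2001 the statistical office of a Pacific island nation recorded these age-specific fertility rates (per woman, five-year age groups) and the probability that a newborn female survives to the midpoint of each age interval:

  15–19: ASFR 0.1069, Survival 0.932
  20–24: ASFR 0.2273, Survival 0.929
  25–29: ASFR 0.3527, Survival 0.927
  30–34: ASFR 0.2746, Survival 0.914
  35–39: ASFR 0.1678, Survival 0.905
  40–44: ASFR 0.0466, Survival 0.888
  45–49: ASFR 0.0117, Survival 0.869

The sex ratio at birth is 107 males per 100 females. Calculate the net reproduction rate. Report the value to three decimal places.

Proportion female at birth = 100 / (100 + 107) = 0.48309.
Survival-weighted fertility by age (5·fₓ·Sₓ):
  15–19: 5 × 0.1069 × 0.932 = 0.49815
  20–24: 5 × 0.2273 × 0.929 = 1.05581
  25–29: 5 × 0.3527 × 0.927 = 1.63476
  30–34: 5 × 0.2746 × 0.914 = 1.25492
  35–39: 5 × 0.1678 × 0.905 = 0.75930
  40–44: 5 × 0.0466 × 0.888 = 0.20690
  45–49: 5 × 0.0117 × 0.869 = 0.05084
Sum = 5.46068
NRR = 0.48309 × 5.46068 = 2.63800
With NRR above 1 the population is above replacement fertility.

2.638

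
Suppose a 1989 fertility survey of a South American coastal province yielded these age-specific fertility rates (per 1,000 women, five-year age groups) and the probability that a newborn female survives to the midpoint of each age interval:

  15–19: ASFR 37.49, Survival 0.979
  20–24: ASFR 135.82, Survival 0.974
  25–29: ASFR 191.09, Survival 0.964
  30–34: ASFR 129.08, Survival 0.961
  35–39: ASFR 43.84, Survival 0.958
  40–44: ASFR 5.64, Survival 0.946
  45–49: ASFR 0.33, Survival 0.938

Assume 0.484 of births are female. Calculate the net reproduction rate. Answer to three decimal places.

1.270

Proportion female at birth = 0.484.
Weighting each age-specific rate by interval width and survival:
  15–19: 5 × 37.49/1000 × 0.979 = 0.18351
  20–24: 5 × 135.82/1000 × 0.974 = 0.66144
  25–29: 5 × 191.09/1000 × 0.964 = 0.92105
  30–34: 5 × 129.08/1000 × 0.961 = 0.62023
  35–39: 5 × 43.84/1000 × 0.958 = 0.20999
  40–44: 5 × 5.64/1000 × 0.946 = 0.02668
  45–49: 5 × 0.33/1000 × 0.938 = 0.00155
Sum = 2.62445
NRR = 0.484 × 2.62445 = 1.27023
With NRR above 1 the population is above replacement fertility.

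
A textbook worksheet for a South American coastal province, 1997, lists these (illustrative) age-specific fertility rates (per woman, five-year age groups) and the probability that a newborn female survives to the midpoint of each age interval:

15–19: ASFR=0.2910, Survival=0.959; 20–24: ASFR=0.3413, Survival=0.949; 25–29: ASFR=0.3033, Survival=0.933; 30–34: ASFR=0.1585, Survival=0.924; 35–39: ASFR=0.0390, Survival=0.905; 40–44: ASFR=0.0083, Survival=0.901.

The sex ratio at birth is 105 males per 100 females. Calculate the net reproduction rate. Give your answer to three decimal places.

2.622

Proportion female at birth = 100 / (100 + 105) = 0.48780.
Per-age-group product (5 × ASFR × survival probability):
  15–19: 5 × 0.2910 × 0.959 = 1.39535
  20–24: 5 × 0.3413 × 0.949 = 1.61947
  25–29: 5 × 0.3033 × 0.933 = 1.41489
  30–34: 5 × 0.1585 × 0.924 = 0.73227
  35–39: 5 × 0.0390 × 0.905 = 0.17648
  40–44: 5 × 0.0083 × 0.901 = 0.03739
Sum = 5.37585
NRR = 0.48780 × 5.37585 = 2.62234
An NRR exceeding 1 indicates intrinsic growth under these rates.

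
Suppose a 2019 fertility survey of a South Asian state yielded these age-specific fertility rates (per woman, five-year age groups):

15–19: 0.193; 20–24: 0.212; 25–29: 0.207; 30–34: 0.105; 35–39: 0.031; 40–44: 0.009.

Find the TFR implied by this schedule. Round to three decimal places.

Sum of ASFRs = 0.193 + 0.212 + 0.207 + 0.105 + 0.031 + 0.009 = 0.757
TFR = 5 × 0.757 = 3.785

3.785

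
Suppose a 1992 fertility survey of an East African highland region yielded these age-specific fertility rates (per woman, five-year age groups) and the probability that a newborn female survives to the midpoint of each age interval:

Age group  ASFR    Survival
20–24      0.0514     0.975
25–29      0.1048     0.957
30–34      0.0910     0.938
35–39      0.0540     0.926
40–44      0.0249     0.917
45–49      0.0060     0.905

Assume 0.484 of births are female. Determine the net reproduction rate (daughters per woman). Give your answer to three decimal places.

0.760

Proportion female at birth = 0.484.
Survival-weighted fertility by age (5·fₓ·Sₓ):
  20–24: 5 × 0.0514 × 0.975 = 0.25058
  25–29: 5 × 0.1048 × 0.957 = 0.50147
  30–34: 5 × 0.0910 × 0.938 = 0.42679
  35–39: 5 × 0.0540 × 0.926 = 0.25002
  40–44: 5 × 0.0249 × 0.917 = 0.11417
  45–49: 5 × 0.0060 × 0.905 = 0.02715
Sum = 1.57018
NRR = 0.484 × 1.57018 = 0.75997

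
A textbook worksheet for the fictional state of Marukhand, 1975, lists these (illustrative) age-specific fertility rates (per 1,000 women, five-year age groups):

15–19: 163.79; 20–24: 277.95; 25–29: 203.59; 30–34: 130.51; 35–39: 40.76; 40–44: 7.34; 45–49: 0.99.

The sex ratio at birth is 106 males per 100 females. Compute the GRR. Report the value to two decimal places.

2.00

Proportion female at birth = 100 / (100 + 106) = 0.48544.
Sum of ASFRs = 163.79 + 277.95 + 203.59 + 130.51 + 40.76 + 7.34 + 0.99 = 824.93
TFR = 5 × 824.93 / 1000 = 4.12465
GRR = 0.48544 × 4.12465 = 2.00227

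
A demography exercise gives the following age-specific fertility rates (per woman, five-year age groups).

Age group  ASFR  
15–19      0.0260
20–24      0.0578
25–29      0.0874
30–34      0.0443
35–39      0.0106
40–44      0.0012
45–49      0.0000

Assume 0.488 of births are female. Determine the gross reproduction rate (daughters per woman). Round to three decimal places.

Proportion female at birth = 0.488.
Sum of ASFRs = 0.0260 + 0.0578 + 0.0874 + 0.0443 + 0.0106 + 0.0012 + 0.0000 = 0.2273
TFR = 5 × 0.2273 = 1.1365
GRR = 0.488 × 1.1365 = 0.55461

0.555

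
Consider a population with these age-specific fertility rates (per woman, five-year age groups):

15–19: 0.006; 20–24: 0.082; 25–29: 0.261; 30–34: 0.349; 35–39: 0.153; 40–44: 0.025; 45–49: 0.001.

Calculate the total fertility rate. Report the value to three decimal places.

4.385

Sum of ASFRs = 0.006 + 0.082 + 0.261 + 0.349 + 0.153 + 0.025 + 0.001 = 0.877
TFR = 5 × 0.877 = 4.385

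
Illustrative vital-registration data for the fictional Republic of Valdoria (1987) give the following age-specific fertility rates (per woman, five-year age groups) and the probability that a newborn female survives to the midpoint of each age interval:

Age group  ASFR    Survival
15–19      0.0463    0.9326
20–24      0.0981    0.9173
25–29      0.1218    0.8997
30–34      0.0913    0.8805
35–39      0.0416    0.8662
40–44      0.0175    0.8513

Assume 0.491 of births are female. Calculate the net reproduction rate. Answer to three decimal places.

0.918

Proportion female at birth = 0.491.
Per-age-group product (5 × ASFR × survival probability):
  15–19: 5 × 0.0463 × 0.9326 = 0.21590
  20–24: 5 × 0.0981 × 0.9173 = 0.44994
  25–29: 5 × 0.1218 × 0.8997 = 0.54792
  30–34: 5 × 0.0913 × 0.8805 = 0.40195
  35–39: 5 × 0.0416 × 0.8662 = 0.18017
  40–44: 5 × 0.0175 × 0.8513 = 0.07449
Sum = 1.87037
NRR = 0.491 × 1.87037 = 0.91835
An NRR under 1 implies long-run decline under these rates.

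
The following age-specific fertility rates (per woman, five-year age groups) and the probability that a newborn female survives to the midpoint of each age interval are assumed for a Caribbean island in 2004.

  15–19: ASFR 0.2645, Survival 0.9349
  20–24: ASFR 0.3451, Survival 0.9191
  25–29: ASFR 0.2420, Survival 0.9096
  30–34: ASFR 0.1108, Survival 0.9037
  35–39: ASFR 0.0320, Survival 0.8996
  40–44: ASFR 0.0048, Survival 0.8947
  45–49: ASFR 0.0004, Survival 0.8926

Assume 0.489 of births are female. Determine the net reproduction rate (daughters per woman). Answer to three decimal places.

2.245

Proportion female at birth = 0.489.
Weighting each age-specific rate by interval width and survival:
  15–19: 5 × 0.2645 × 0.9349 = 1.23641
  20–24: 5 × 0.3451 × 0.9191 = 1.58591
  25–29: 5 × 0.2420 × 0.9096 = 1.10062
  30–34: 5 × 0.1108 × 0.9037 = 0.50065
  35–39: 5 × 0.0320 × 0.8996 = 0.14394
  40–44: 5 × 0.0048 × 0.8947 = 0.02147
  45–49: 5 × 0.0004 × 0.8926 = 0.00179
Sum = 4.59079
NRR = 0.489 × 4.59079 = 2.24490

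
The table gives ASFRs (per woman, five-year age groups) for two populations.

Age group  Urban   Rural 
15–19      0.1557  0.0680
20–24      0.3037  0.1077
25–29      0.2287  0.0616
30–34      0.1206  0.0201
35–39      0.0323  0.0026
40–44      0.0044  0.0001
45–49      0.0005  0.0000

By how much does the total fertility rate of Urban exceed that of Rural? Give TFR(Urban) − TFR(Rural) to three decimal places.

2.929

Urban:
  Sum of ASFRs = 0.1557 + 0.3037 + 0.2287 + 0.1206 + 0.0323 + 0.0044 + 0.0005 = 0.8459
  TFR = 5 × 0.8459 = 4.2295
Rural:
  Sum of ASFRs = 0.0680 + 0.1077 + 0.0616 + 0.0201 + 0.0026 + 0.0001 + 0.0000 = 0.2601
  TFR = 5 × 0.2601 = 1.3005
Difference = 4.2295 − 1.3005 = 2.929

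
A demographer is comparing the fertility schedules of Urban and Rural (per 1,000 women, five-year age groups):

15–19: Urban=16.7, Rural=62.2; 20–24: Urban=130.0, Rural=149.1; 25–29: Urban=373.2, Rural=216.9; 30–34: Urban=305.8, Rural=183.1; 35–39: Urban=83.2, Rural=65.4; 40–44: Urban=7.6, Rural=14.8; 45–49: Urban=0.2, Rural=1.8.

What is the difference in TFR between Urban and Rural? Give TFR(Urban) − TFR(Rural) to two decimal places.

1.12

Urban:
  Sum of ASFRs = 16.7 + 130.0 + 373.2 + 305.8 + 83.2 + 7.6 + 0.2 = 916.7
  TFR = 5 × 916.7 / 1000 = 4.5835
Rural:
  Sum of ASFRs = 62.2 + 149.1 + 216.9 + 183.1 + 65.4 + 14.8 + 1.8 = 693.3
  TFR = 5 × 693.3 / 1000 = 3.4665
Difference = 4.5835 − 3.4665 = 1.117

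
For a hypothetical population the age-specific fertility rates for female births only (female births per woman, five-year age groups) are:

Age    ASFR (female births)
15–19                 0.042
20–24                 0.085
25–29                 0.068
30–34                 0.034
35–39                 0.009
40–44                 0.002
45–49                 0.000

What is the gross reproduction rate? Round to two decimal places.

Sum of female ASFRs = 0.042 + 0.085 + 0.068 + 0.034 + 0.009 + 0.002 + 0.000 = 0.240
GRR = 5 × 0.240 = 1.2

1.20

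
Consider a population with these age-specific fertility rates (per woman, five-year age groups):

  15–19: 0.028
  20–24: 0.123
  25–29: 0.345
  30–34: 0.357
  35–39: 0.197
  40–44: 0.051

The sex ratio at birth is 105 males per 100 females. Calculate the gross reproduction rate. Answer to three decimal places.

2.685

Proportion female at birth = 100 / (100 + 105) = 0.48780.
Sum of ASFRs = 0.028 + 0.123 + 0.345 + 0.357 + 0.197 + 0.051 = 1.101
TFR = 5 × 1.101 = 5.505
GRR = 0.48780 × 5.505 = 2.68534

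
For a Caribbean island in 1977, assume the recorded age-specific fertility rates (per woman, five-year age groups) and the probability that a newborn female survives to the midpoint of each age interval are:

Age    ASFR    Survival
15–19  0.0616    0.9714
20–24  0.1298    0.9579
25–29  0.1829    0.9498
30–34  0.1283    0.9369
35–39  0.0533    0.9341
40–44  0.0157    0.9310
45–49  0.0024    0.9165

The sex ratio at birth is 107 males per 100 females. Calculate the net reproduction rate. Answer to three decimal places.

1.316

Proportion female at birth = 100 / (100 + 107) = 0.48309.
Survival-weighted fertility by age (5·fₓ·Sₓ):
  15–19: 5 × 0.0616 × 0.9714 = 0.29919
  20–24: 5 × 0.1298 × 0.9579 = 0.62168
  25–29: 5 × 0.1829 × 0.9498 = 0.86859
  30–34: 5 × 0.1283 × 0.9369 = 0.60102
  35–39: 5 × 0.0533 × 0.9341 = 0.24894
  40–44: 5 × 0.0157 × 0.9310 = 0.07308
  45–49: 5 × 0.0024 × 0.9165 = 0.01100
Sum = 2.72350
NRR = 0.48309 × 2.72350 = 1.31570
An NRR exceeding 1 indicates intrinsic growth under these rates.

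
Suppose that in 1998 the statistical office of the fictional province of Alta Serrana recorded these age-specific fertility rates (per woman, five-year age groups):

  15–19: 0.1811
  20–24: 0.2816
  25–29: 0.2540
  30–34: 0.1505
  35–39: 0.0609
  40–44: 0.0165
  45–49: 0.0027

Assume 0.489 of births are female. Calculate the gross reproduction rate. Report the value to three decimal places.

2.316

Proportion female at birth = 0.489.
Sum of ASFRs = 0.1811 + 0.2816 + 0.2540 + 0.1505 + 0.0609 + 0.0165 + 0.0027 = 0.9473
TFR = 5 × 0.9473 = 4.7365
GRR = 0.489 × 4.7365 = 2.31615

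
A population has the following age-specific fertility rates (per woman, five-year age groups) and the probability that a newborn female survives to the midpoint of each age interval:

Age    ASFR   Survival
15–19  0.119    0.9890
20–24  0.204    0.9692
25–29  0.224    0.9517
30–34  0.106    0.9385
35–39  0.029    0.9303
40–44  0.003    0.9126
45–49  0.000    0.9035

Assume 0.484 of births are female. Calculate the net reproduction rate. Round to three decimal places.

Proportion female at birth = 0.484.
Weighting each age-specific rate by interval width and survival:
  15–19: 5 × 0.119 × 0.9890 = 0.58846
  20–24: 5 × 0.204 × 0.9692 = 0.98858
  25–29: 5 × 0.224 × 0.9517 = 1.06590
  30–34: 5 × 0.106 × 0.9385 = 0.49741
  35–39: 5 × 0.029 × 0.9303 = 0.13489
  40–44: 5 × 0.003 × 0.9126 = 0.01369
  45–49: 5 × 0.000 × 0.9035 = 0.00000
Sum = 3.28893
NRR = 0.484 × 3.28893 = 1.59184

1.592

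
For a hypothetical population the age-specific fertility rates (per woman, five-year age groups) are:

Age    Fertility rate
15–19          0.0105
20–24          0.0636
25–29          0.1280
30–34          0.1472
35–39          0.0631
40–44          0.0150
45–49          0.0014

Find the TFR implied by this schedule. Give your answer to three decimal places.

2.144

Sum of ASFRs = 0.0105 + 0.0636 + 0.1280 + 0.1472 + 0.0631 + 0.0150 + 0.0014 = 0.4288
TFR = 5 × 0.4288 = 2.144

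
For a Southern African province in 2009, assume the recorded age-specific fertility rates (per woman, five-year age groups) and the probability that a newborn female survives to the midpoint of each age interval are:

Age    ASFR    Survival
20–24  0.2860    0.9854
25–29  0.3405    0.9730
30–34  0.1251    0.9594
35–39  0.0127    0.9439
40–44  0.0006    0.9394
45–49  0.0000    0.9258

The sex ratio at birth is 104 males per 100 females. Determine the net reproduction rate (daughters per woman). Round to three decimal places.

Proportion female at birth = 100 / (100 + 104) = 0.49020.
Weighting each age-specific rate by interval width and survival:
  20–24: 5 × 0.2860 × 0.9854 = 1.40912
  25–29: 5 × 0.3405 × 0.9730 = 1.65653
  30–34: 5 × 0.1251 × 0.9594 = 0.60010
  35–39: 5 × 0.0127 × 0.9439 = 0.05994
  40–44: 5 × 0.0006 × 0.9394 = 0.00282
  45–49: 5 × 0.0000 × 0.9258 = 0.00000
Sum = 3.72851
NRR = 0.49020 × 3.72851 = 1.82772

1.828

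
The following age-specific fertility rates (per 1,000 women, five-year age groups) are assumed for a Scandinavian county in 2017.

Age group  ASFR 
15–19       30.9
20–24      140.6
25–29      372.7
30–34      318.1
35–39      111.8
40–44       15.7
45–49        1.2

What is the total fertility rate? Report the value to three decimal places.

Sum of ASFRs = 30.9 + 140.6 + 372.7 + 318.1 + 111.8 + 15.7 + 1.2 = 991.0
TFR = 5 × 991.0 / 1000 = 4.955

4.955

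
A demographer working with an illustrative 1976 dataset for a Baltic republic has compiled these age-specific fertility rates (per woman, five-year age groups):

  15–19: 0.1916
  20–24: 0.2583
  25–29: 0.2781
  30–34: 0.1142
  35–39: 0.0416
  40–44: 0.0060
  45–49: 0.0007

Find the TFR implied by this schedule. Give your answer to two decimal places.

4.45

Sum of ASFRs = 0.1916 + 0.2583 + 0.2781 + 0.1142 + 0.0416 + 0.0060 + 0.0007 = 0.8905
TFR = 5 × 0.8905 = 4.4525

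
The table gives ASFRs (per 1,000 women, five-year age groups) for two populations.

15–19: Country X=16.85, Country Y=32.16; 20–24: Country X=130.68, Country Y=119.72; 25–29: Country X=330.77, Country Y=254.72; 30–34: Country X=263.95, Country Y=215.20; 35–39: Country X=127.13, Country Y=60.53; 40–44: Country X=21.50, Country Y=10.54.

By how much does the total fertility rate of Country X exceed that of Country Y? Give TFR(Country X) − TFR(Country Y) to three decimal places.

0.990

Country X:
  Sum of ASFRs = 16.85 + 130.68 + 330.77 + 263.95 + 127.13 + 21.50 = 890.88
  TFR = 5 × 890.88 / 1000 = 4.4544
Country Y:
  Sum of ASFRs = 32.16 + 119.72 + 254.72 + 215.20 + 60.53 + 10.54 = 692.87
  TFR = 5 × 692.87 / 1000 = 3.46435
Difference = 4.4544 − 3.46435 = 0.99005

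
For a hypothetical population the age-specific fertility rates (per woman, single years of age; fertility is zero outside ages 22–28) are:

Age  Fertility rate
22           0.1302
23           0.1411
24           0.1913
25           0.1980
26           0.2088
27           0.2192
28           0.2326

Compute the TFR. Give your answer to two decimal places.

1.32

Sum of ASFRs = 0.1302 + 0.1411 + 0.1913 + 0.1980 + 0.2088 + 0.2192 + 0.2326 = 1.3212
TFR = 1.3212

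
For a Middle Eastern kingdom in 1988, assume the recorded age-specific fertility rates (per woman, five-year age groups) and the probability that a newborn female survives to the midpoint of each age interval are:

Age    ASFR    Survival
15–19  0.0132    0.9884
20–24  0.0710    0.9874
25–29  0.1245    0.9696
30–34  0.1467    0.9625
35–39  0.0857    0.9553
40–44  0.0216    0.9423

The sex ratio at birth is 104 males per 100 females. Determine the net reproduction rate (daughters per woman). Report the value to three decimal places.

1.096

Proportion female at birth = 100 / (100 + 104) = 0.49020.
Weighting each age-specific rate by interval width and survival:
  15–19: 5 × 0.0132 × 0.9884 = 0.06523
  20–24: 5 × 0.0710 × 0.9874 = 0.35053
  25–29: 5 × 0.1245 × 0.9696 = 0.60358
  30–34: 5 × 0.1467 × 0.9625 = 0.70599
  35–39: 5 × 0.0857 × 0.9553 = 0.40935
  40–44: 5 × 0.0216 × 0.9423 = 0.10177
Sum = 2.23645
NRR = 0.49020 × 2.23645 = 1.09631
With NRR above 1 the population is above replacement fertility.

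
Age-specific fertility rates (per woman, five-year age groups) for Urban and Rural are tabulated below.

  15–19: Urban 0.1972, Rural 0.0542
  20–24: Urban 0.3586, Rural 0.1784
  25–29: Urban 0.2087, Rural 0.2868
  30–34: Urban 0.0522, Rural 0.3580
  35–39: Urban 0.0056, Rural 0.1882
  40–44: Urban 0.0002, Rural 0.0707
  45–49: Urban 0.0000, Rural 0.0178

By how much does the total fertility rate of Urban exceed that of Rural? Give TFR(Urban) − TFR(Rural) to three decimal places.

-1.658

Urban:
  Sum of ASFRs = 0.1972 + 0.3586 + 0.2087 + 0.0522 + 0.0056 + 0.0002 + 0.0000 = 0.8225
  TFR = 5 × 0.8225 = 4.1125
Rural:
  Sum of ASFRs = 0.0542 + 0.1784 + 0.2868 + 0.3580 + 0.1882 + 0.0707 + 0.0178 = 1.1541
  TFR = 5 × 1.1541 = 5.7705
Difference = 4.1125 − 5.7705 = -1.658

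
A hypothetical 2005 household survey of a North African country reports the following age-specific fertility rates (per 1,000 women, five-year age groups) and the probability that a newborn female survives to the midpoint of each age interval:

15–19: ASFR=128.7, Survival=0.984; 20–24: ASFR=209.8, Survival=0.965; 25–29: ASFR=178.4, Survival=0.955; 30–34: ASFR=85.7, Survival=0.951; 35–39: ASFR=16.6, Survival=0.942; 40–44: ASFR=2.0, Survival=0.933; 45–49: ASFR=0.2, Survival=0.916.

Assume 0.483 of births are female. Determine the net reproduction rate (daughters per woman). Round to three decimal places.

Proportion female at birth = 0.483.
Survival-weighted fertility by age (5·fₓ·Sₓ):
  15–19: 5 × 128.7/1000 × 0.984 = 0.63320
  20–24: 5 × 209.8/1000 × 0.965 = 1.01229
  25–29: 5 × 178.4/1000 × 0.955 = 0.85186
  30–34: 5 × 85.7/1000 × 0.951 = 0.40750
  35–39: 5 × 16.6/1000 × 0.942 = 0.07819
  40–44: 5 × 2.0/1000 × 0.933 = 0.00933
  45–49: 5 × 0.2/1000 × 0.916 = 0.00092
Sum = 2.99329
NRR = 0.483 × 2.99329 = 1.44576

1.446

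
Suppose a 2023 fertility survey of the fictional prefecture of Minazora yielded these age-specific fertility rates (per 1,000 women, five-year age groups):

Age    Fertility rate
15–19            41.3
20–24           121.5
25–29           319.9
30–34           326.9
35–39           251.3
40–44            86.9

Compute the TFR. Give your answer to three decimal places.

Sum of ASFRs = 41.3 + 121.5 + 319.9 + 326.9 + 251.3 + 86.9 = 1147.8
TFR = 5 × 1147.8 / 1000 = 5.739

5.739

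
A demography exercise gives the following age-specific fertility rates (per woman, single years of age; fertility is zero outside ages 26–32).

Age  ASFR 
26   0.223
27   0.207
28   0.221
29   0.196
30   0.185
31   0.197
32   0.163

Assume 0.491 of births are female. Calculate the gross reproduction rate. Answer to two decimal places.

Proportion female at birth = 0.491.
Sum of ASFRs = 0.223 + 0.207 + 0.221 + 0.196 + 0.185 + 0.197 + 0.163 = 1.392
TFR = 1.392
GRR = 0.491 × 1.392 = 0.68347

0.68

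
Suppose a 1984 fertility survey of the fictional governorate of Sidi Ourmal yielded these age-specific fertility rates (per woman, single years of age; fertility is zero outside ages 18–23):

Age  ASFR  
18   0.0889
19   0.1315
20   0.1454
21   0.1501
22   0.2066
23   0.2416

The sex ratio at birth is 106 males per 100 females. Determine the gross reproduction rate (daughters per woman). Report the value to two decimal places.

0.47

Proportion female at birth = 100 / (100 + 106) = 0.48544.
Sum of ASFRs = 0.0889 + 0.1315 + 0.1454 + 0.1501 + 0.2066 + 0.2416 = 0.9641
TFR = 0.9641
GRR = 0.48544 × 0.9641 = 0.46801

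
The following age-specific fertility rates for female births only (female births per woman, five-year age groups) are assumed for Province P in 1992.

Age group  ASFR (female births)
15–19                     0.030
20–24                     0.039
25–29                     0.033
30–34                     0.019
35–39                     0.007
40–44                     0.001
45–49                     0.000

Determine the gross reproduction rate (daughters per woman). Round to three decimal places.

0.645

Sum of female ASFRs = 0.030 + 0.039 + 0.033 + 0.019 + 0.007 + 0.001 + 0.000 = 0.129
GRR = 5 × 0.129 = 0.645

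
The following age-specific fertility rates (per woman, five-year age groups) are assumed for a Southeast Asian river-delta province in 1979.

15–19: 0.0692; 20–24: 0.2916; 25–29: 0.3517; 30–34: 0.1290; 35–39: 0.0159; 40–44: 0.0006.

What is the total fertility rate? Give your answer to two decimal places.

Sum of ASFRs = 0.0692 + 0.2916 + 0.3517 + 0.1290 + 0.0159 + 0.0006 = 0.8580
TFR = 5 × 0.8580 = 4.29

4.29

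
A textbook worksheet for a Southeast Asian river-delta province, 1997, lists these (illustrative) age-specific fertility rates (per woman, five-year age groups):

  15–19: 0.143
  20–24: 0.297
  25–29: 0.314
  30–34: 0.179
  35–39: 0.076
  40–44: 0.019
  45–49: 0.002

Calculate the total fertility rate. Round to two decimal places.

Sum of ASFRs = 0.143 + 0.297 + 0.314 + 0.179 + 0.076 + 0.019 + 0.002 = 1.030
TFR = 5 × 1.030 = 5.15

5.15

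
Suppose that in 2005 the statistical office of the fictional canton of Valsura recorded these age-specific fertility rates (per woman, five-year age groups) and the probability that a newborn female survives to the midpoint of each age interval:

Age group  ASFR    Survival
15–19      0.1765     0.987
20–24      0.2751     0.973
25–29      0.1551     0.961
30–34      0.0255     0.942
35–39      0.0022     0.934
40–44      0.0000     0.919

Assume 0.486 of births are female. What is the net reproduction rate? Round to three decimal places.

Proportion female at birth = 0.486.
Weighting each age-specific rate by interval width and survival:
  15–19: 5 × 0.1765 × 0.987 = 0.87103
  20–24: 5 × 0.2751 × 0.973 = 1.33836
  25–29: 5 × 0.1551 × 0.961 = 0.74526
  30–34: 5 × 0.0255 × 0.942 = 0.12011
  35–39: 5 × 0.0022 × 0.934 = 0.01027
  40–44: 5 × 0.0000 × 0.919 = 0.00000
Sum = 3.08503
NRR = 0.486 × 3.08503 = 1.49932
NRR > 1, so each generation more than replaces itself.

1.499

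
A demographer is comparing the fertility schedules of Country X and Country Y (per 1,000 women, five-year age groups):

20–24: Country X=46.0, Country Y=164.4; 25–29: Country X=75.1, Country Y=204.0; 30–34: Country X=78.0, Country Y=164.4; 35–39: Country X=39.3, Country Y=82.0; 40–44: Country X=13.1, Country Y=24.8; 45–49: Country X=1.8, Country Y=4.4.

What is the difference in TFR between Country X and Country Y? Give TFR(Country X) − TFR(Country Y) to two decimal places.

-1.95

Country X:
  Sum of ASFRs = 46.0 + 75.1 + 78.0 + 39.3 + 13.1 + 1.8 = 253.3
  TFR = 5 × 253.3 / 1000 = 1.2665
Country Y:
  Sum of ASFRs = 164.4 + 204.0 + 164.4 + 82.0 + 24.8 + 4.4 = 644.0
  TFR = 5 × 644.0 / 1000 = 3.22
Difference = 1.2665 − 3.22 = -1.9535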